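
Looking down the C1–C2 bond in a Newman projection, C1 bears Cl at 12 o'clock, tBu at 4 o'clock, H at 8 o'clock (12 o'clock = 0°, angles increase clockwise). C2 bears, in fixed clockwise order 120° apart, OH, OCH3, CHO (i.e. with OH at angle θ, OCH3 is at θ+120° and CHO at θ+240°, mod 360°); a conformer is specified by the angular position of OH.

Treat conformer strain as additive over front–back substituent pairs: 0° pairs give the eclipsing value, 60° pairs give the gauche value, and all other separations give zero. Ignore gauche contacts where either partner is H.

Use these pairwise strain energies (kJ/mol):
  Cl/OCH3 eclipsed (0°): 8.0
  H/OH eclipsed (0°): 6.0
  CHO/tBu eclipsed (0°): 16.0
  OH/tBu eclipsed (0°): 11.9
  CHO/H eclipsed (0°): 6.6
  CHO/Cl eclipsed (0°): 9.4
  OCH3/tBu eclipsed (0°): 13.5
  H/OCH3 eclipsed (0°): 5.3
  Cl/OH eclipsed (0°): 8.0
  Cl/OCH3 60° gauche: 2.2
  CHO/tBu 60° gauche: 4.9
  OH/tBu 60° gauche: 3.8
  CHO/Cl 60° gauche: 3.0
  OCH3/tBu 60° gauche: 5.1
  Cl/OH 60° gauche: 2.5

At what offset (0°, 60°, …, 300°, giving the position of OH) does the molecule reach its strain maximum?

240°

OH at 0° (eclipsed): Cl–OH eclipsed, tBu–OCH3 eclipsed, H–CHO eclipsed; 8.0 + 13.5 + 6.6 = 28.1 kJ/mol.
OH at 60° (staggered): Cl–OH gauche, Cl–CHO gauche, tBu–OH gauche, tBu–OCH3 gauche; 2.5 + 3.0 + 3.8 + 5.1 = 14.4 kJ/mol.
OH at 120° (eclipsed): Cl–CHO eclipsed, tBu–OH eclipsed, H–OCH3 eclipsed; 9.4 + 11.9 + 5.3 = 26.6 kJ/mol.
OH at 180° (staggered): Cl–OCH3 gauche, Cl–CHO gauche, tBu–OH gauche, tBu–CHO gauche; 2.2 + 3.0 + 3.8 + 4.9 = 13.9 kJ/mol.
OH at 240° (eclipsed): Cl–OCH3 eclipsed, tBu–CHO eclipsed, H–OH eclipsed; 8.0 + 16.0 + 6.0 = 30.0 kJ/mol.
OH at 300° (staggered): Cl–OH gauche, Cl–OCH3 gauche, tBu–OCH3 gauche, tBu–CHO gauche; 2.5 + 2.2 + 5.1 + 4.9 = 14.7 kJ/mol.
The maximum (30.0 kJ/mol) occurs with OH at 240°.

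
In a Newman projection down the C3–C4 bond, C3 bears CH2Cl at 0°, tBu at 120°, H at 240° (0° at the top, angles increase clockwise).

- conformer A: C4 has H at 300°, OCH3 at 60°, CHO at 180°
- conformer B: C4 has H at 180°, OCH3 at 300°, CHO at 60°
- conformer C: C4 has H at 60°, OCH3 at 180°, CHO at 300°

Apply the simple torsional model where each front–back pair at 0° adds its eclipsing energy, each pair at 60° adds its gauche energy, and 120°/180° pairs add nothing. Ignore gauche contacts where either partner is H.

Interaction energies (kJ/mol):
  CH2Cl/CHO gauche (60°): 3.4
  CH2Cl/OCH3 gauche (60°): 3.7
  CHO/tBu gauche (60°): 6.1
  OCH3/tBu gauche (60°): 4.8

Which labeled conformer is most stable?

A (staggered): CH2Cl–OCH3 gauche, tBu–OCH3 gauche, tBu–CHO gauche; 3.7 + 4.8 + 6.1 = 14.6 kJ/mol.
B (staggered): CH2Cl–OCH3 gauche, CH2Cl–CHO gauche, tBu–CHO gauche; 3.7 + 3.4 + 6.1 = 13.2 kJ/mol.
C (staggered): CH2Cl–CHO gauche, tBu–OCH3 gauche; 3.4 + 4.8 = 8.2 kJ/mol.
C has the lowest total (8.2 kJ/mol).

C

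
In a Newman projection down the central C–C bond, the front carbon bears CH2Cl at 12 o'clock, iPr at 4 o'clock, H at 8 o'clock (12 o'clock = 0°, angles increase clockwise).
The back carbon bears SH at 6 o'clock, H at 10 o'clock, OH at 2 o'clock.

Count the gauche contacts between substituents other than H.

3

Non-H gauche pairs: CH2Cl(0°)/OH(60°); iPr(120°)/SH(180°); iPr(120°)/OH(60°) — 3 interactions.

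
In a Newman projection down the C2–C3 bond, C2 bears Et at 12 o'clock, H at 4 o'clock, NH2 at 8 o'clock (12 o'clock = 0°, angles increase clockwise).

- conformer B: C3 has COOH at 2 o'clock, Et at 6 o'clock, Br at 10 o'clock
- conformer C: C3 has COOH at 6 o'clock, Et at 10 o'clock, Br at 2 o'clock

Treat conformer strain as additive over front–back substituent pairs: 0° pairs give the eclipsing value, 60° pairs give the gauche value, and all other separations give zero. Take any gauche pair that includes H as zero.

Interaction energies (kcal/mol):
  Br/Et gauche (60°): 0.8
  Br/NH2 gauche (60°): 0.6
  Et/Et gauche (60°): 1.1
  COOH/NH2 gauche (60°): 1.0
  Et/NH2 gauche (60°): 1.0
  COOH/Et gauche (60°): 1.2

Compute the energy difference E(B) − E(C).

-0.3 kcal/mol

B (staggered): Et(0°)/COOH(60°) gauche 1.2; Et(0°)/Br(300°) gauche 0.8; NH2(240°)/Et(180°) gauche 1.0; NH2(240°)/Br(300°) gauche 0.6 → 3.6 kcal/mol.
C (staggered): Et(0°)/Et(300°) gauche 1.1; Et(0°)/Br(60°) gauche 0.8; NH2(240°)/COOH(180°) gauche 1.0; NH2(240°)/Et(300°) gauche 1.0 → 3.9 kcal/mol.
E(B) − E(C) = 3.6 − 3.9 = -0.3 kcal/mol.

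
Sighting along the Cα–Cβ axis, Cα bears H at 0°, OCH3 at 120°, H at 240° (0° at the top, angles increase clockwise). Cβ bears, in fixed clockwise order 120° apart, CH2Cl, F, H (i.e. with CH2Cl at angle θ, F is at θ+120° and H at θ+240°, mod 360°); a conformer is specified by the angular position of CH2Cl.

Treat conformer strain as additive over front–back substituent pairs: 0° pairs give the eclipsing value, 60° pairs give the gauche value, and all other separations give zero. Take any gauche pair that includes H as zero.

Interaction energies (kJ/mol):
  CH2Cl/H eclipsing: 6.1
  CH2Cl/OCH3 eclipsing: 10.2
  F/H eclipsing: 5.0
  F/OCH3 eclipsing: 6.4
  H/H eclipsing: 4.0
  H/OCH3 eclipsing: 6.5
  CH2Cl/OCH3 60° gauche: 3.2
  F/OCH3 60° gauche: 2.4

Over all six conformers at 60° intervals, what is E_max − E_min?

16.8 kJ/mol

CH2Cl at 0° (eclipsed): H(0°)/CH2Cl(0°) eclipsed 6.1; OCH3(120°)/F(120°) eclipsed 6.4; H(240°)/H(240°) eclipsed 4.0 → 16.5 kJ/mol.
CH2Cl at 60° (staggered): OCH3(120°)/CH2Cl(60°) gauche 3.2; OCH3(120°)/F(180°) gauche 2.4 → 5.6 kJ/mol.
CH2Cl at 120° (eclipsed): H(0°)/H(0°) eclipsed 4.0; OCH3(120°)/CH2Cl(120°) eclipsed 10.2; H(240°)/F(240°) eclipsed 5.0 → 19.2 kJ/mol.
CH2Cl at 180° (staggered): OCH3(120°)/CH2Cl(180°) gauche 3.2 → 3.2 kJ/mol.
CH2Cl at 240° (eclipsed): H(0°)/F(0°) eclipsed 5.0; OCH3(120°)/H(120°) eclipsed 6.5; H(240°)/CH2Cl(240°) eclipsed 6.1 → 17.6 kJ/mol.
CH2Cl at 300° (staggered): OCH3(120°)/F(60°) gauche 2.4 → 2.4 kJ/mol.
Max at 120° (19.2 kJ/mol), min at 300° (2.4 kJ/mol); barrier = 16.8 kJ/mol.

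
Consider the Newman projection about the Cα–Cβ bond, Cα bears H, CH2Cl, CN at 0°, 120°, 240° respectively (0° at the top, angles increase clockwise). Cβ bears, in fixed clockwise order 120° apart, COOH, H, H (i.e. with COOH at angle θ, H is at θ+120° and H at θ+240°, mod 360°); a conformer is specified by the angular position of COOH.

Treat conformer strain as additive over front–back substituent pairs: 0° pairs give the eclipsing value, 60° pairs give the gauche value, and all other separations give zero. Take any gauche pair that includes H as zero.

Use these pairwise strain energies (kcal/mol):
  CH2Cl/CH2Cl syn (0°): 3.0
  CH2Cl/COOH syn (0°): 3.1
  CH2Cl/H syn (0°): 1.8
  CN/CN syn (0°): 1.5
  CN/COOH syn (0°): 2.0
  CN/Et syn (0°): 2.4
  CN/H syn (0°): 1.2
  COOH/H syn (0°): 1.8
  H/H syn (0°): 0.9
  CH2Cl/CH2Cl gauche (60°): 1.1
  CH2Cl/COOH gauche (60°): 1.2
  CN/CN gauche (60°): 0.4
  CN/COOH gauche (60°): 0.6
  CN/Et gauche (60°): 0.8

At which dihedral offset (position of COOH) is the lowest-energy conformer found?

COOH at 0° (eclipsed): H–COOH eclipsed, CH2Cl–H eclipsed, CN–H eclipsed; 1.8 + 1.8 + 1.2 = 4.8 kcal/mol.
COOH at 60° (staggered): CH2Cl–COOH gauche; 1.2 = 1.2 kcal/mol.
COOH at 120° (eclipsed): H–H eclipsed, CH2Cl–COOH eclipsed, CN–H eclipsed; 0.9 + 3.1 + 1.2 = 5.2 kcal/mol.
COOH at 180° (staggered): CH2Cl–COOH gauche, CN–COOH gauche; 1.2 + 0.6 = 1.8 kcal/mol.
COOH at 240° (eclipsed): H–H eclipsed, CH2Cl–H eclipsed, CN–COOH eclipsed; 0.9 + 1.8 + 2.0 = 4.7 kcal/mol.
COOH at 300° (staggered): CN–COOH gauche; 0.6 = 0.6 kcal/mol.
The minimum (0.6 kcal/mol) occurs with COOH at 300°.

300°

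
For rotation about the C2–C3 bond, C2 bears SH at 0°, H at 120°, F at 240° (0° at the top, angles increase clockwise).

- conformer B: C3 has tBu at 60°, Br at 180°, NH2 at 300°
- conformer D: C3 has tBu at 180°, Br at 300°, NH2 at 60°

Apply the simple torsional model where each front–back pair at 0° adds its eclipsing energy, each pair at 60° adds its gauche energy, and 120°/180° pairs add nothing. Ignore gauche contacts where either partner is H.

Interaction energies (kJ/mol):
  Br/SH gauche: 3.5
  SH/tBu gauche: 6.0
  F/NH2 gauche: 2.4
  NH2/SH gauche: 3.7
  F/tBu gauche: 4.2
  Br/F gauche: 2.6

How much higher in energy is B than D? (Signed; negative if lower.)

+0.7 kJ/mol

B (staggered): SH(0°)/tBu(60°) gauche 6.0; SH(0°)/NH2(300°) gauche 3.7; F(240°)/Br(180°) gauche 2.6; F(240°)/NH2(300°) gauche 2.4 → 14.7 kJ/mol.
D (staggered): SH(0°)/Br(300°) gauche 3.5; SH(0°)/NH2(60°) gauche 3.7; F(240°)/tBu(180°) gauche 4.2; F(240°)/Br(300°) gauche 2.6 → 14.0 kJ/mol.
E(B) − E(D) = 14.7 − 14.0 = +0.7 kJ/mol.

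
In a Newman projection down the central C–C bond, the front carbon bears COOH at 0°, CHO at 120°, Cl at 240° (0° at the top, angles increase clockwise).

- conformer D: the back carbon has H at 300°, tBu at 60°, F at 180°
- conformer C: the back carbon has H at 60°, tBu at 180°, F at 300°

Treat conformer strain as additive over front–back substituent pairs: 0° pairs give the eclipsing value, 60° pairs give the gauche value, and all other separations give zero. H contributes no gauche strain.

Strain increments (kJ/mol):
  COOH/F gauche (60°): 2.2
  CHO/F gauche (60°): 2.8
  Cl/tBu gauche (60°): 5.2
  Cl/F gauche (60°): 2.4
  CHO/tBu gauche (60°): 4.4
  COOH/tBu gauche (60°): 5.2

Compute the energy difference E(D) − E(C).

D (staggered): COOH(0°)/tBu(60°) gauche 5.2; CHO(120°)/tBu(60°) gauche 4.4; CHO(120°)/F(180°) gauche 2.8; Cl(240°)/F(180°) gauche 2.4 → 14.8 kJ/mol.
C (staggered): COOH(0°)/F(300°) gauche 2.2; CHO(120°)/tBu(180°) gauche 4.4; Cl(240°)/tBu(180°) gauche 5.2; Cl(240°)/F(300°) gauche 2.4 → 14.2 kJ/mol.
E(D) − E(C) = 14.8 − 14.2 = +0.6 kJ/mol.

+0.6 kJ/mol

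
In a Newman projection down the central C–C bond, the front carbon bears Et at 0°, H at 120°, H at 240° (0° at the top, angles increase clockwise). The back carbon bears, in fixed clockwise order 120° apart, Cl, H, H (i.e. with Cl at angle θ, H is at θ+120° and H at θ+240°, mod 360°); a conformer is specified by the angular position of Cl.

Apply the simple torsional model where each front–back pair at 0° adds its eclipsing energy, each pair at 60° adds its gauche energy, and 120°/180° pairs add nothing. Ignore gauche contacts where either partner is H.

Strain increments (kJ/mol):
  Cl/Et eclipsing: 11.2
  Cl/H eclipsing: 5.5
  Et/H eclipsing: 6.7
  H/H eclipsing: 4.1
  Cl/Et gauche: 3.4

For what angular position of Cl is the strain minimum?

180°

Cl at 0° is eclipsed. Et at 0° is eclipsed with Cl at 0° (11.2); H at 120° is eclipsed with H at 120° (4.1); H at 240° is eclipsed with H at 240° (4.1). Total 19.4 kJ/mol.
Cl at 60° is staggered. Et at 0° is gauche with Cl at 60° (3.4). Total 3.4 kJ/mol.
Cl at 120° is eclipsed. Et at 0° is eclipsed with H at 0° (6.7); H at 120° is eclipsed with Cl at 120° (5.5); H at 240° is eclipsed with H at 240° (4.1). Total 16.3 kJ/mol.
Cl at 180° (staggered): no non-H gauche contacts → 0.0 kJ/mol.
Cl at 240° is eclipsed. Et at 0° is eclipsed with H at 0° (6.7); H at 120° is eclipsed with H at 120° (4.1); H at 240° is eclipsed with Cl at 240° (5.5). Total 16.3 kJ/mol.
Cl at 300° is staggered. Et at 0° is gauche with Cl at 300° (3.4). Total 3.4 kJ/mol.
The minimum (0.0 kJ/mol) occurs with Cl at 180°.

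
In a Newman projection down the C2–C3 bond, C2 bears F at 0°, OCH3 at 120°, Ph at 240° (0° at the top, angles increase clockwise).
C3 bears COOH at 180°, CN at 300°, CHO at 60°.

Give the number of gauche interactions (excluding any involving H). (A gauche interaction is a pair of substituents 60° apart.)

6

Non-H gauche pairs: F(0°)/CN(300°); F(0°)/CHO(60°); OCH3(120°)/COOH(180°); OCH3(120°)/CHO(60°); Ph(240°)/COOH(180°); Ph(240°)/CN(300°) — 6 interactions.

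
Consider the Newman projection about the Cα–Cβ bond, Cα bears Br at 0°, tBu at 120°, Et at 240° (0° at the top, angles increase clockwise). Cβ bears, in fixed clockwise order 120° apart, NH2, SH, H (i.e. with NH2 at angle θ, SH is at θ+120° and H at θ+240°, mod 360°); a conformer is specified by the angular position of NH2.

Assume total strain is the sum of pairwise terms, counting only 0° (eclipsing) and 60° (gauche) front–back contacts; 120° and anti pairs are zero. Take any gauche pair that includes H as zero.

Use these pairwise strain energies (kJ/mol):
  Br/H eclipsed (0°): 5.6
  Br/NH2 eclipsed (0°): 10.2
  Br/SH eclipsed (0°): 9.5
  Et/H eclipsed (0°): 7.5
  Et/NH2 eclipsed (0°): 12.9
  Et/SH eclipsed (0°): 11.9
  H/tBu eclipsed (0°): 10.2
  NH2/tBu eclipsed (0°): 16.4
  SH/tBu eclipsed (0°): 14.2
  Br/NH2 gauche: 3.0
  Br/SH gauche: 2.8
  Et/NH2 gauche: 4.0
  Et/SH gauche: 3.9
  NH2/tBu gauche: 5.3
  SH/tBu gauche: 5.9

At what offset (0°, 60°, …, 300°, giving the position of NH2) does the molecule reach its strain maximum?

NH2 at 0° (eclipsed): Br–NH2 eclipsed, tBu–SH eclipsed, Et–H eclipsed; 10.2 + 14.2 + 7.5 = 31.9 kJ/mol.
NH2 at 60° (staggered): Br–NH2 gauche, tBu–NH2 gauche, tBu–SH gauche, Et–SH gauche; 3.0 + 5.3 + 5.9 + 3.9 = 18.1 kJ/mol.
NH2 at 120° (eclipsed): Br–H eclipsed, tBu–NH2 eclipsed, Et–SH eclipsed; 5.6 + 16.4 + 11.9 = 33.9 kJ/mol.
NH2 at 180° (staggered): Br–SH gauche, tBu–NH2 gauche, Et–NH2 gauche, Et–SH gauche; 2.8 + 5.3 + 4.0 + 3.9 = 16.0 kJ/mol.
NH2 at 240° (eclipsed): Br–SH eclipsed, tBu–H eclipsed, Et–NH2 eclipsed; 9.5 + 10.2 + 12.9 = 32.6 kJ/mol.
NH2 at 300° (staggered): Br–NH2 gauche, Br–SH gauche, tBu–SH gauche, Et–NH2 gauche; 3.0 + 2.8 + 5.9 + 4.0 = 15.7 kJ/mol.
The maximum (33.9 kJ/mol) occurs with NH2 at 120°.

120°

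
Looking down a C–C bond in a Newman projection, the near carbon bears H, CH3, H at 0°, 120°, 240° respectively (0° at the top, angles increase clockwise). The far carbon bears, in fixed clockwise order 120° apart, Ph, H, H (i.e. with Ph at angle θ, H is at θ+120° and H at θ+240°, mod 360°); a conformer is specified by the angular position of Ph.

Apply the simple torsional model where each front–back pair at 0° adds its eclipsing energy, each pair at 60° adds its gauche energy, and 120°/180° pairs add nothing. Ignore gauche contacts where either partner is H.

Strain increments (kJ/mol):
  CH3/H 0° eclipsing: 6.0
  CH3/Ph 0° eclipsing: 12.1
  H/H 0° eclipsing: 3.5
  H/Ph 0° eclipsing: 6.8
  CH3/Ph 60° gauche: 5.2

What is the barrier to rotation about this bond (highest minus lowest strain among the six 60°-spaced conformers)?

Ph at 0° (eclipsed): H(0°)/Ph(0°) eclipsed 6.8; CH3(120°)/H(120°) eclipsed 6.0; H(240°)/H(240°) eclipsed 3.5 → 16.3 kJ/mol.
Ph at 60° (staggered): CH3(120°)/Ph(60°) gauche 5.2 → 5.2 kJ/mol.
Ph at 120° (eclipsed): H(0°)/H(0°) eclipsed 3.5; CH3(120°)/Ph(120°) eclipsed 12.1; H(240°)/H(240°) eclipsed 3.5 → 19.1 kJ/mol.
Ph at 180° (staggered): CH3(120°)/Ph(180°) gauche 5.2 → 5.2 kJ/mol.
Ph at 240° (eclipsed): H(0°)/H(0°) eclipsed 3.5; CH3(120°)/H(120°) eclipsed 6.0; H(240°)/Ph(240°) eclipsed 6.8 → 16.3 kJ/mol.
Ph at 300° (staggered): no non-H gauche contacts → 0.0 kJ/mol.
Max at 120° (19.1 kJ/mol), min at 300° (0.0 kJ/mol); barrier = 19.1 kJ/mol.

19.1 kJ/mol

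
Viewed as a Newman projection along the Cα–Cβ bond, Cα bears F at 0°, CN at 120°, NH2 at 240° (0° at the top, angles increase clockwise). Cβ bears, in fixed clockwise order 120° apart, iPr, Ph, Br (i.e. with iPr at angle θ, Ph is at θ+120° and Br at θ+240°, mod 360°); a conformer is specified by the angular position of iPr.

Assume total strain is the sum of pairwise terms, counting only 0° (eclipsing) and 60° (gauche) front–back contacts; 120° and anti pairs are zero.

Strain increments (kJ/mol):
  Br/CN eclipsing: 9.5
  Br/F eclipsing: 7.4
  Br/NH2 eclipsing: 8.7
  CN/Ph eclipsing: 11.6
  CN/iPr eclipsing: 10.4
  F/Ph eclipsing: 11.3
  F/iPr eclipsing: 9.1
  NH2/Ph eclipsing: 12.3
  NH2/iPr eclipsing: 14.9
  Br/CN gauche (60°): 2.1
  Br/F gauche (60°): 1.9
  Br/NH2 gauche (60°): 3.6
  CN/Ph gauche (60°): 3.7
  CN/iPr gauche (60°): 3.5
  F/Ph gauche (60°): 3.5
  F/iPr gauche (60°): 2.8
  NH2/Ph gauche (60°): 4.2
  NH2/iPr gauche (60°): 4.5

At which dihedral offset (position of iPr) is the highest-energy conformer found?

iPr at 0° is eclipsed. F at 0° is eclipsed with iPr at 0° (9.1); CN at 120° is eclipsed with Ph at 120° (11.6); NH2 at 240° is eclipsed with Br at 240° (8.7). Total 29.4 kJ/mol.
iPr at 60° is staggered. F at 0° is gauche with iPr at 60° (2.8); F at 0° is gauche with Br at 300° (1.9); CN at 120° is gauche with iPr at 60° (3.5); CN at 120° is gauche with Ph at 180° (3.7); NH2 at 240° is gauche with Ph at 180° (4.2); NH2 at 240° is gauche with Br at 300° (3.6). Total 19.7 kJ/mol.
iPr at 120° is eclipsed. F at 0° is eclipsed with Br at 0° (7.4); CN at 120° is eclipsed with iPr at 120° (10.4); NH2 at 240° is eclipsed with Ph at 240° (12.3). Total 30.1 kJ/mol.
iPr at 180° is staggered. F at 0° is gauche with Ph at 300° (3.5); F at 0° is gauche with Br at 60° (1.9); CN at 120° is gauche with iPr at 180° (3.5); CN at 120° is gauche with Br at 60° (2.1); NH2 at 240° is gauche with iPr at 180° (4.5); NH2 at 240° is gauche with Ph at 300° (4.2). Total 19.7 kJ/mol.
iPr at 240° is eclipsed. F at 0° is eclipsed with Ph at 0° (11.3); CN at 120° is eclipsed with Br at 120° (9.5); NH2 at 240° is eclipsed with iPr at 240° (14.9). Total 35.7 kJ/mol.
iPr at 300° is staggered. F at 0° is gauche with iPr at 300° (2.8); F at 0° is gauche with Ph at 60° (3.5); CN at 120° is gauche with Ph at 60° (3.7); CN at 120° is gauche with Br at 180° (2.1); NH2 at 240° is gauche with iPr at 300° (4.5); NH2 at 240° is gauche with Br at 180° (3.6). Total 20.2 kJ/mol.
The maximum (35.7 kJ/mol) occurs with iPr at 240°.

240°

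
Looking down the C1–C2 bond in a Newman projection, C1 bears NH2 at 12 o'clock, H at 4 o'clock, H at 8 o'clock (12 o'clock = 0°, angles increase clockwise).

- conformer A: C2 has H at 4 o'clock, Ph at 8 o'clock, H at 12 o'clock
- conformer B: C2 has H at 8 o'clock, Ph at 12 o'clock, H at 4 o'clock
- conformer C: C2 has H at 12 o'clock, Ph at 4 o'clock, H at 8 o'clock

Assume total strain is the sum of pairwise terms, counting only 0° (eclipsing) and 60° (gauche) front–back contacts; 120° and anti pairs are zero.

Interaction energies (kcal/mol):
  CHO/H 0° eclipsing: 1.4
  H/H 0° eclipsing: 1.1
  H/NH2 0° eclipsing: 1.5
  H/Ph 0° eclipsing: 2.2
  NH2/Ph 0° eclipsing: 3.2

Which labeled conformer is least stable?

A (eclipsed): NH2–H eclipsed, H–H eclipsed, H–Ph eclipsed; 1.5 + 1.1 + 2.2 = 4.8 kcal/mol.
B (eclipsed): NH2–Ph eclipsed, H–H eclipsed, H–H eclipsed; 3.2 + 1.1 + 1.1 = 5.4 kcal/mol.
C (eclipsed): NH2–H eclipsed, H–Ph eclipsed, H–H eclipsed; 1.5 + 2.2 + 1.1 = 4.8 kcal/mol.
B has the highest total (5.4 kcal/mol).

B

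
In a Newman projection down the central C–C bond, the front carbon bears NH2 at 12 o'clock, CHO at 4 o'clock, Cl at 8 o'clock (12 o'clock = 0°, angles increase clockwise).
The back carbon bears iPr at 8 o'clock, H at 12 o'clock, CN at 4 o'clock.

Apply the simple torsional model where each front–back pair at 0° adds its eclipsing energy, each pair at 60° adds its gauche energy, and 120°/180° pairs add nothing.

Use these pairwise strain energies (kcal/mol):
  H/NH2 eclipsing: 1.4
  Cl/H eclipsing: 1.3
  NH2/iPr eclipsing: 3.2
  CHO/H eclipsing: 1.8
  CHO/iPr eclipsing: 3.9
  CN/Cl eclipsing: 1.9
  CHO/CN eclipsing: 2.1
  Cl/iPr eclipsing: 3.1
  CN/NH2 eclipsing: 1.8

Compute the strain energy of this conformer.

6.6 kcal/mol

This conformer (eclipsed): NH2–H eclipsed, CHO–CN eclipsed, Cl–iPr eclipsed; 1.4 + 2.1 + 3.1 = 6.6 kcal/mol.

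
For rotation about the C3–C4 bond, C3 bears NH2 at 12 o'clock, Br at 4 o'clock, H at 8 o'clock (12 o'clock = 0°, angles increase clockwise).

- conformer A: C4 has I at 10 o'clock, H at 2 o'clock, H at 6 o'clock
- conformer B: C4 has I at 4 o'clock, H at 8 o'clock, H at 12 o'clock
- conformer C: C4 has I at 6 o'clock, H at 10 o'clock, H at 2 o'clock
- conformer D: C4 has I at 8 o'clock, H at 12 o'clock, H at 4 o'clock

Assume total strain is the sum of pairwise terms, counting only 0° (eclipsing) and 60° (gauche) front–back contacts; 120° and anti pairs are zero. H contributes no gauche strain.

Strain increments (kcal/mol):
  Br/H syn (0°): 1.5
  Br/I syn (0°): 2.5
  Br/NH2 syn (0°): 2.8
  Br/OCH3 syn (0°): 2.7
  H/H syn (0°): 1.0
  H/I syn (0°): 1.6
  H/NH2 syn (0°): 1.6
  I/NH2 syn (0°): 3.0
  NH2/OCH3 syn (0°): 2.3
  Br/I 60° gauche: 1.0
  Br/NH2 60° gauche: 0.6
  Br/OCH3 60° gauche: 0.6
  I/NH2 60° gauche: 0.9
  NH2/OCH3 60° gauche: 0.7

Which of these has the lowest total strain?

A (staggered): NH2(0°)/I(300°) gauche 0.9 → 0.9 kcal/mol.
B (eclipsed): NH2(0°)/H(0°) eclipsed 1.6; Br(120°)/I(120°) eclipsed 2.5; H(240°)/H(240°) eclipsed 1.0 → 5.1 kcal/mol.
C (staggered): Br(120°)/I(180°) gauche 1.0 → 1.0 kcal/mol.
D (eclipsed): NH2(0°)/H(0°) eclipsed 1.6; Br(120°)/H(120°) eclipsed 1.5; H(240°)/I(240°) eclipsed 1.6 → 4.7 kcal/mol.
A has the lowest total (0.9 kcal/mol).

A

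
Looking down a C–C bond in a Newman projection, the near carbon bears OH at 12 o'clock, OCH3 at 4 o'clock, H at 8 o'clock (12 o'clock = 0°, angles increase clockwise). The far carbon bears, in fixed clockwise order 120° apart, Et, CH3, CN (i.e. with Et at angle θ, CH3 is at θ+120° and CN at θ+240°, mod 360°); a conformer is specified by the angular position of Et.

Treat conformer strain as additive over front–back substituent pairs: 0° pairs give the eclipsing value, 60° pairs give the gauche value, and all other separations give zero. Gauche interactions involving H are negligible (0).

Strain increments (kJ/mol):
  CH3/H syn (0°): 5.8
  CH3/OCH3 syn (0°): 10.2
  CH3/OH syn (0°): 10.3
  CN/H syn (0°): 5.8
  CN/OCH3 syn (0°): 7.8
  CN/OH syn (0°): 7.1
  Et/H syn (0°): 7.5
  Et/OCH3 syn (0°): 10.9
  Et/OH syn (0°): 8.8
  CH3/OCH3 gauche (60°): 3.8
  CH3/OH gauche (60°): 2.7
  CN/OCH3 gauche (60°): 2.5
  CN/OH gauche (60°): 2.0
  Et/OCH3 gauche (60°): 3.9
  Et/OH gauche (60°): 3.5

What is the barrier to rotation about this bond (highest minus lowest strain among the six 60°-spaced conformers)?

14.5 kJ/mol

Et at 0° is eclipsed. OH at 0° is eclipsed with Et at 0° (8.8); OCH3 at 120° is eclipsed with CH3 at 120° (10.2); H at 240° is eclipsed with CN at 240° (5.8). Total 24.8 kJ/mol.
Et at 60° is staggered. OH at 0° is gauche with Et at 60° (3.5); OH at 0° is gauche with CN at 300° (2.0); OCH3 at 120° is gauche with Et at 60° (3.9); OCH3 at 120° is gauche with CH3 at 180° (3.8). Total 13.2 kJ/mol.
Et at 120° is eclipsed. OH at 0° is eclipsed with CN at 0° (7.1); OCH3 at 120° is eclipsed with Et at 120° (10.9); H at 240° is eclipsed with CH3 at 240° (5.8). Total 23.8 kJ/mol.
Et at 180° is staggered. OH at 0° is gauche with CH3 at 300° (2.7); OH at 0° is gauche with CN at 60° (2.0); OCH3 at 120° is gauche with Et at 180° (3.9); OCH3 at 120° is gauche with CN at 60° (2.5). Total 11.1 kJ/mol.
Et at 240° is eclipsed. OH at 0° is eclipsed with CH3 at 0° (10.3); OCH3 at 120° is eclipsed with CN at 120° (7.8); H at 240° is eclipsed with Et at 240° (7.5). Total 25.6 kJ/mol.
Et at 300° is staggered. OH at 0° is gauche with Et at 300° (3.5); OH at 0° is gauche with CH3 at 60° (2.7); OCH3 at 120° is gauche with CH3 at 60° (3.8); OCH3 at 120° is gauche with CN at 180° (2.5). Total 12.5 kJ/mol.
Max at 240° (25.6 kJ/mol), min at 180° (11.1 kJ/mol); barrier = 14.5 kJ/mol.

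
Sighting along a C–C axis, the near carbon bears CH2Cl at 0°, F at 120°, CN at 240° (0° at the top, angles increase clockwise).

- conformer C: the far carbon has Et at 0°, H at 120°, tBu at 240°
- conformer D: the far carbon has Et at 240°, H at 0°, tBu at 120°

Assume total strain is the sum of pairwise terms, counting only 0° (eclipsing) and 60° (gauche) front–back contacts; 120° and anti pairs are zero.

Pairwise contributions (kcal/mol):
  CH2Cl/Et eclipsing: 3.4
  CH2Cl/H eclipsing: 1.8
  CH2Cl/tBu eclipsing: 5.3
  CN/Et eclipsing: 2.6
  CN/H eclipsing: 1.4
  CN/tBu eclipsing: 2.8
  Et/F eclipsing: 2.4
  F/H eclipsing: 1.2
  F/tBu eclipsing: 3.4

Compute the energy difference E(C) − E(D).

C is eclipsed. CH2Cl at 0° is eclipsed with Et at 0° (3.4); F at 120° is eclipsed with H at 120° (1.2); CN at 240° is eclipsed with tBu at 240° (2.8). Total 7.4 kcal/mol.
D is eclipsed. CH2Cl at 0° is eclipsed with H at 0° (1.8); F at 120° is eclipsed with tBu at 120° (3.4); CN at 240° is eclipsed with Et at 240° (2.6). Total 7.8 kcal/mol.
E(C) − E(D) = 7.4 − 7.8 = -0.4 kcal/mol.

-0.4 kcal/mol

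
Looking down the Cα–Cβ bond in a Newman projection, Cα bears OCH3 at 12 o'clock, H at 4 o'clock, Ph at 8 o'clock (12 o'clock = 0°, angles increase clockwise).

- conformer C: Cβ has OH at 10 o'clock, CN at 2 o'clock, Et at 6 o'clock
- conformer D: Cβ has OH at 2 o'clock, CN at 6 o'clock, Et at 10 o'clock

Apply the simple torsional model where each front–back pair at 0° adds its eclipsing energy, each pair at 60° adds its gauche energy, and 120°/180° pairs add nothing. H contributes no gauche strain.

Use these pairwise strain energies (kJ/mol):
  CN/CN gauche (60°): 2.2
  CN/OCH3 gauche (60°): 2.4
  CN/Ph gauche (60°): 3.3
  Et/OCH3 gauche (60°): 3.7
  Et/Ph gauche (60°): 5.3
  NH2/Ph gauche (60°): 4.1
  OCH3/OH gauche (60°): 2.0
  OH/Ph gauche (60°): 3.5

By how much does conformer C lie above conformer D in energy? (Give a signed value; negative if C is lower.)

-1.1 kJ/mol

C (staggered): OCH3(0°)/OH(300°) gauche 2.0; OCH3(0°)/CN(60°) gauche 2.4; Ph(240°)/OH(300°) gauche 3.5; Ph(240°)/Et(180°) gauche 5.3 → 13.2 kJ/mol.
D (staggered): OCH3(0°)/OH(60°) gauche 2.0; OCH3(0°)/Et(300°) gauche 3.7; Ph(240°)/CN(180°) gauche 3.3; Ph(240°)/Et(300°) gauche 5.3 → 14.3 kJ/mol.
E(C) − E(D) = 13.2 − 14.3 = -1.1 kJ/mol.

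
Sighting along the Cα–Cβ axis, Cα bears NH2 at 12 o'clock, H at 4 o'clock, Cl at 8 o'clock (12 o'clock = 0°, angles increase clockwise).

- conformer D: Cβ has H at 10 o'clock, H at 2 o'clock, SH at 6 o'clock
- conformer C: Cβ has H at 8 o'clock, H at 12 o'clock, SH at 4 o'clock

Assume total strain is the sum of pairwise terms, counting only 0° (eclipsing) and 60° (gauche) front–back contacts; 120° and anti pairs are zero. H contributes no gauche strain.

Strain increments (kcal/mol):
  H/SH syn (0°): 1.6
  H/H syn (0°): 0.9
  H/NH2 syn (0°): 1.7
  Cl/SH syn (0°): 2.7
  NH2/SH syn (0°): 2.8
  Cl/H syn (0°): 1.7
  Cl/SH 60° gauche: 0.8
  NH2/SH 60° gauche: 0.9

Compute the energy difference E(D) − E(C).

D (staggered): Cl(240°)/SH(180°) gauche 0.8 → 0.8 kcal/mol.
C (eclipsed): NH2(0°)/H(0°) eclipsed 1.7; H(120°)/SH(120°) eclipsed 1.6; Cl(240°)/H(240°) eclipsed 1.7 → 5.0 kcal/mol.
E(D) − E(C) = 0.8 − 5.0 = -4.2 kcal/mol.

-4.2 kcal/mol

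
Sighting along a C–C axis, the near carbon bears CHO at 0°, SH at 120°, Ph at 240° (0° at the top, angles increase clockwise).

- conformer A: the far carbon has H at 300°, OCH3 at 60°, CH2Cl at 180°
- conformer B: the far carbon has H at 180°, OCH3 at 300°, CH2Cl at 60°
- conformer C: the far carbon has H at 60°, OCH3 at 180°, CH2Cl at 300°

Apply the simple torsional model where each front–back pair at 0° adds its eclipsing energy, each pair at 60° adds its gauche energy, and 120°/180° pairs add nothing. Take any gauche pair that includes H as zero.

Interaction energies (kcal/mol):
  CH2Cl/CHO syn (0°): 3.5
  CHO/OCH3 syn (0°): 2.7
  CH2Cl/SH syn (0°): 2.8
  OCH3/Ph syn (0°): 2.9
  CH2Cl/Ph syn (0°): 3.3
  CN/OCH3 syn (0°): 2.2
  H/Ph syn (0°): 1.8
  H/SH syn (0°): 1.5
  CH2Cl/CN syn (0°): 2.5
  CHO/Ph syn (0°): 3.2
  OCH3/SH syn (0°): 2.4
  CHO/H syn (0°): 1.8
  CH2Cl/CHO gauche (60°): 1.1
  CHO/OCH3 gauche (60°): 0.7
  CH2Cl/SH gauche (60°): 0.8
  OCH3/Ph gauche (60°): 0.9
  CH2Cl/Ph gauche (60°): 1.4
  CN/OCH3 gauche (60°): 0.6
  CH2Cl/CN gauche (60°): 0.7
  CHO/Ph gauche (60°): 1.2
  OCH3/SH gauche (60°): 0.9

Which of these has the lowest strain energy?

B

A is staggered. CHO at 0° is gauche with OCH3 at 60° (0.7); SH at 120° is gauche with OCH3 at 60° (0.9); SH at 120° is gauche with CH2Cl at 180° (0.8); Ph at 240° is gauche with CH2Cl at 180° (1.4). Total 3.8 kcal/mol.
B is staggered. CHO at 0° is gauche with OCH3 at 300° (0.7); CHO at 0° is gauche with CH2Cl at 60° (1.1); SH at 120° is gauche with CH2Cl at 60° (0.8); Ph at 240° is gauche with OCH3 at 300° (0.9). Total 3.5 kcal/mol.
C is staggered. CHO at 0° is gauche with CH2Cl at 300° (1.1); SH at 120° is gauche with OCH3 at 180° (0.9); Ph at 240° is gauche with OCH3 at 180° (0.9); Ph at 240° is gauche with CH2Cl at 300° (1.4). Total 4.3 kcal/mol.
B has the lowest total (3.5 kcal/mol).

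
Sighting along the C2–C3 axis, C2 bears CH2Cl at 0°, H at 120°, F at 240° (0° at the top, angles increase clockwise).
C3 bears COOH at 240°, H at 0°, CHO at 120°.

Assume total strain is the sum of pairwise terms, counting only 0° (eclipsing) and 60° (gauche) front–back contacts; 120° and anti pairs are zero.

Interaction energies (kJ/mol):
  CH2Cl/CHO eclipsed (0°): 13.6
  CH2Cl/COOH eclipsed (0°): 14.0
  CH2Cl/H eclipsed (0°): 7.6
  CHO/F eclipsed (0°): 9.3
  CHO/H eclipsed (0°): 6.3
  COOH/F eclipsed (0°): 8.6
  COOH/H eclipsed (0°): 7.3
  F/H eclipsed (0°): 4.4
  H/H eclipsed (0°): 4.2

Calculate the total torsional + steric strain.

This conformer (eclipsed): CH2Cl–H eclipsed, H–CHO eclipsed, F–COOH eclipsed; 7.6 + 6.3 + 8.6 = 22.5 kJ/mol.

22.5 kJ/mol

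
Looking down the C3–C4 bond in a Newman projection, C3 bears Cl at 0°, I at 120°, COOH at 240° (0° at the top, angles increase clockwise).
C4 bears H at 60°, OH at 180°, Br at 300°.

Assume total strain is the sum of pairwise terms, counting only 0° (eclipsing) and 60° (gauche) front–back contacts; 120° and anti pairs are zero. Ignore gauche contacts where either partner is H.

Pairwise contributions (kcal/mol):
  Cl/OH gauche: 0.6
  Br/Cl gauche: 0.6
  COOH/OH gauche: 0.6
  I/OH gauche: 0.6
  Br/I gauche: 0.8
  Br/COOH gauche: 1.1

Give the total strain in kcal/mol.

2.9 kcal/mol

This conformer (staggered): Cl(0°)/Br(300°) gauche 0.6; I(120°)/OH(180°) gauche 0.6; COOH(240°)/OH(180°) gauche 0.6; COOH(240°)/Br(300°) gauche 1.1 → 2.9 kcal/mol.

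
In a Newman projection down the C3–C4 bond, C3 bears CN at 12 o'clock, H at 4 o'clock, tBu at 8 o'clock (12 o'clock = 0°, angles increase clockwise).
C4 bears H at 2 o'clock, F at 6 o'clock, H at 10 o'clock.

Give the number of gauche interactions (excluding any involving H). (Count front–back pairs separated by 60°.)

1

Non-H gauche pairs: tBu(240°)/F(180°) — 1 interaction.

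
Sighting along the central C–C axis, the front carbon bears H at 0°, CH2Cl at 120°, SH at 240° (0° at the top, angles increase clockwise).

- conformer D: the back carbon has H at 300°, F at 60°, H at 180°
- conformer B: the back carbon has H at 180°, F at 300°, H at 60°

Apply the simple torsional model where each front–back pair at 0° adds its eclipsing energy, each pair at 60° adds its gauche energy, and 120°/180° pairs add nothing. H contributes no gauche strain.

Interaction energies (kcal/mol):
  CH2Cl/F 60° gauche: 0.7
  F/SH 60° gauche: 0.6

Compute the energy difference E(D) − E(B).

D is staggered. CH2Cl at 120° is gauche with F at 60° (0.7). Total 0.7 kcal/mol.
B is staggered. SH at 240° is gauche with F at 300° (0.6). Total 0.6 kcal/mol.
E(D) − E(B) = 0.7 − 0.6 = +0.1 kcal/mol.

+0.1 kcal/mol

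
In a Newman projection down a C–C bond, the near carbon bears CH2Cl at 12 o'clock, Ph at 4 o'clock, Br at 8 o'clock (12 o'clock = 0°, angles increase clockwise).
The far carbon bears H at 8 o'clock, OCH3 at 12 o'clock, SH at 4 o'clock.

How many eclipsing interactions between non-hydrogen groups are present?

2

Non-H eclipsing pairs: CH2Cl(0°)/OCH3(0°); Ph(120°)/SH(120°) — 2 interactions.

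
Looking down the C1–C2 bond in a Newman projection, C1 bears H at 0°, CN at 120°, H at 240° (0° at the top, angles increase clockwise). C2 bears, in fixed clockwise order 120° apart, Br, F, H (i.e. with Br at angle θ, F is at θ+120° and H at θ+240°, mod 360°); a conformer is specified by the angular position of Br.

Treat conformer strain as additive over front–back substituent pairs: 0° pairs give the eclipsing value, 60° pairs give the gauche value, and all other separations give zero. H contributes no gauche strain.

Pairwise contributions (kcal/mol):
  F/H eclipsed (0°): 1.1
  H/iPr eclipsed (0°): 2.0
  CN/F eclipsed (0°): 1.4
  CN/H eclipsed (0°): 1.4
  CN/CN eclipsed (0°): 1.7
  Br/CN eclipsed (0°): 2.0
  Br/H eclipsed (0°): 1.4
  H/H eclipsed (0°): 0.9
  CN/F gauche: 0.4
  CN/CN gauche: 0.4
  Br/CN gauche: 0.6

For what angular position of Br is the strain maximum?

120°

Br at 0° is eclipsed. H at 0° is eclipsed with Br at 0° (1.4); CN at 120° is eclipsed with F at 120° (1.4); H at 240° is eclipsed with H at 240° (0.9). Total 3.7 kcal/mol.
Br at 60° is staggered. CN at 120° is gauche with Br at 60° (0.6); CN at 120° is gauche with F at 180° (0.4). Total 1.0 kcal/mol.
Br at 120° is eclipsed. H at 0° is eclipsed with H at 0° (0.9); CN at 120° is eclipsed with Br at 120° (2.0); H at 240° is eclipsed with F at 240° (1.1). Total 4.0 kcal/mol.
Br at 180° is staggered. CN at 120° is gauche with Br at 180° (0.6). Total 0.6 kcal/mol.
Br at 240° is eclipsed. H at 0° is eclipsed with F at 0° (1.1); CN at 120° is eclipsed with H at 120° (1.4); H at 240° is eclipsed with Br at 240° (1.4). Total 3.9 kcal/mol.
Br at 300° is staggered. CN at 120° is gauche with F at 60° (0.4). Total 0.4 kcal/mol.
The maximum (4.0 kcal/mol) occurs with Br at 120°.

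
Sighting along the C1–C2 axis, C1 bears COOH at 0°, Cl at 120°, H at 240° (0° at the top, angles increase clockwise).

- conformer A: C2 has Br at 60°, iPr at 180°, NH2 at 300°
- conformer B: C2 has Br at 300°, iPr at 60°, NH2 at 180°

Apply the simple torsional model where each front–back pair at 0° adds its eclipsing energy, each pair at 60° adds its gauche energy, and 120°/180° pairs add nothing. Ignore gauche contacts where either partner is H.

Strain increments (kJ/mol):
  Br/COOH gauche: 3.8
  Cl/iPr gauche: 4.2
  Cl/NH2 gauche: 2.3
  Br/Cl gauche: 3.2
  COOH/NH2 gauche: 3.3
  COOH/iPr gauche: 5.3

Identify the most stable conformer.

A

A (staggered): COOH–Br gauche, COOH–NH2 gauche, Cl–Br gauche, Cl–iPr gauche; 3.8 + 3.3 + 3.2 + 4.2 = 14.5 kJ/mol.
B (staggered): COOH–Br gauche, COOH–iPr gauche, Cl–iPr gauche, Cl–NH2 gauche; 3.8 + 5.3 + 4.2 + 2.3 = 15.6 kJ/mol.
A has the lowest total (14.5 kJ/mol).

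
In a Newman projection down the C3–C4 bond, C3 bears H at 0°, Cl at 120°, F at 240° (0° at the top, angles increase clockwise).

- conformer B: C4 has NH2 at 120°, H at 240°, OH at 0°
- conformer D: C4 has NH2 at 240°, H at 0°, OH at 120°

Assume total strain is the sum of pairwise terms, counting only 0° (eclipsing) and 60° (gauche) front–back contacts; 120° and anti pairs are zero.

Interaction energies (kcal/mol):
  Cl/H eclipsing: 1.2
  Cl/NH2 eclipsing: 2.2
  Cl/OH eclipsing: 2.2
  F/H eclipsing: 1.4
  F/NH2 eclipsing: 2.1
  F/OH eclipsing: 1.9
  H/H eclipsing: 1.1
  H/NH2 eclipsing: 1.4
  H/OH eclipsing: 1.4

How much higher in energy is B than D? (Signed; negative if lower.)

B (eclipsed): H(0°)/OH(0°) eclipsed 1.4; Cl(120°)/NH2(120°) eclipsed 2.2; F(240°)/H(240°) eclipsed 1.4 → 5.0 kcal/mol.
D (eclipsed): H(0°)/H(0°) eclipsed 1.1; Cl(120°)/OH(120°) eclipsed 2.2; F(240°)/NH2(240°) eclipsed 2.1 → 5.4 kcal/mol.
E(B) − E(D) = 5.0 − 5.4 = -0.4 kcal/mol.

-0.4 kcal/mol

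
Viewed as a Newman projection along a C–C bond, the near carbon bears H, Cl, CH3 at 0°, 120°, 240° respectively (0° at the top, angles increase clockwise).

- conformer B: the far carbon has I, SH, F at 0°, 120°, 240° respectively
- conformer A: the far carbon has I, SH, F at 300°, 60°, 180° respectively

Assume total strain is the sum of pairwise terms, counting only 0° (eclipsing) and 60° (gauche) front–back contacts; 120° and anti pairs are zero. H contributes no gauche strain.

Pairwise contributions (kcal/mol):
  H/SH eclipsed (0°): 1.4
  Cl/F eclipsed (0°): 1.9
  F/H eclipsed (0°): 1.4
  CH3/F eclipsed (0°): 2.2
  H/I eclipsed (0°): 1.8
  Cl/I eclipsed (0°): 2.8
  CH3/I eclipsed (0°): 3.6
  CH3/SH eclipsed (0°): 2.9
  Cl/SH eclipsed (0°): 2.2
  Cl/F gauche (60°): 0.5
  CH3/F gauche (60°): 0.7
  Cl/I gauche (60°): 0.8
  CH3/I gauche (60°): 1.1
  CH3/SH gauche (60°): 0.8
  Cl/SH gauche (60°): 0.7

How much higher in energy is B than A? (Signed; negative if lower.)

+3.2 kcal/mol

B (eclipsed): H(0°)/I(0°) eclipsed 1.8; Cl(120°)/SH(120°) eclipsed 2.2; CH3(240°)/F(240°) eclipsed 2.2 → 6.2 kcal/mol.
A (staggered): Cl(120°)/SH(60°) gauche 0.7; Cl(120°)/F(180°) gauche 0.5; CH3(240°)/I(300°) gauche 1.1; CH3(240°)/F(180°) gauche 0.7 → 3.0 kcal/mol.
E(B) − E(A) = 6.2 − 3.0 = +3.2 kcal/mol.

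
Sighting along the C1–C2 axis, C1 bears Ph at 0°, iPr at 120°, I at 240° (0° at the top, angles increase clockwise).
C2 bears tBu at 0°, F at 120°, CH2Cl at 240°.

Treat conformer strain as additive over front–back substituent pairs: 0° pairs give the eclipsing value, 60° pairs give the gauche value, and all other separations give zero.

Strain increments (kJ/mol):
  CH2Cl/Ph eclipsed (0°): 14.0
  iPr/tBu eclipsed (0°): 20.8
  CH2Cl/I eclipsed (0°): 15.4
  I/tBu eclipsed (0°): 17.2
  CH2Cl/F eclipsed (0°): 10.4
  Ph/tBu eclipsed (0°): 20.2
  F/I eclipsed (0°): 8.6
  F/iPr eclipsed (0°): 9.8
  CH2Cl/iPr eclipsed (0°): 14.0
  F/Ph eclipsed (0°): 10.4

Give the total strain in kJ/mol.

45.4 kJ/mol

This conformer (eclipsed): Ph(0°)/tBu(0°) eclipsed 20.2; iPr(120°)/F(120°) eclipsed 9.8; I(240°)/CH2Cl(240°) eclipsed 15.4 → 45.4 kJ/mol.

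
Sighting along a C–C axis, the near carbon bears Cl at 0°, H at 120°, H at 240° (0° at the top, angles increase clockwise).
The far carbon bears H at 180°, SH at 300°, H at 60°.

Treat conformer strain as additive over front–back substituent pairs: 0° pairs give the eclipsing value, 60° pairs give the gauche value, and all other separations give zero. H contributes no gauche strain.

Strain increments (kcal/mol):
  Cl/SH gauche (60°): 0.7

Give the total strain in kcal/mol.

This conformer (staggered): Cl–SH gauche; 0.7 = 0.7 kcal/mol.

0.7 kcal/mol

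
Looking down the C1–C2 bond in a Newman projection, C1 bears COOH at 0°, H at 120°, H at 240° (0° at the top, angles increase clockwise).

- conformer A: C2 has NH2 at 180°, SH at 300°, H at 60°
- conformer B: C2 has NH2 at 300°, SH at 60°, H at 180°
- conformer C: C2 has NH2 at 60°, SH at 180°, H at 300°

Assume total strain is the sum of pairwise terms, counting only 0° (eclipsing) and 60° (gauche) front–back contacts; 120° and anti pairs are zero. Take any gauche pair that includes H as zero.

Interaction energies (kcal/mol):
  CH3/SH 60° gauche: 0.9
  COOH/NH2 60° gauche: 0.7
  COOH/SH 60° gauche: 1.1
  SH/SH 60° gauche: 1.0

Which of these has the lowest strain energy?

A is staggered. COOH at 0° is gauche with SH at 300° (1.1). Total 1.1 kcal/mol.
B is staggered. COOH at 0° is gauche with NH2 at 300° (0.7); COOH at 0° is gauche with SH at 60° (1.1). Total 1.8 kcal/mol.
C is staggered. COOH at 0° is gauche with NH2 at 60° (0.7). Total 0.7 kcal/mol.
C has the lowest total (0.7 kcal/mol).

C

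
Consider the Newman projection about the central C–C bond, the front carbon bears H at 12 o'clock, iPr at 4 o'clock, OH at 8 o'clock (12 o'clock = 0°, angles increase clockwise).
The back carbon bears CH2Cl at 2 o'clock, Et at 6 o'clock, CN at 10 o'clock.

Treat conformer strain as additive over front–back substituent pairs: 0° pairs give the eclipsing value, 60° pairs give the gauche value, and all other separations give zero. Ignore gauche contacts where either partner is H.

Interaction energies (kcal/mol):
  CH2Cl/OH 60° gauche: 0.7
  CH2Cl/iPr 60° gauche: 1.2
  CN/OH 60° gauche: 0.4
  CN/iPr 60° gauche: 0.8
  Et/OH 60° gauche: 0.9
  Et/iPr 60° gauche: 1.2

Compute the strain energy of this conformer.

3.7 kcal/mol

This conformer is staggered. iPr at 120° is gauche with CH2Cl at 60° (1.2); iPr at 120° is gauche with Et at 180° (1.2); OH at 240° is gauche with Et at 180° (0.9); OH at 240° is gauche with CN at 300° (0.4). Total 3.7 kcal/mol.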